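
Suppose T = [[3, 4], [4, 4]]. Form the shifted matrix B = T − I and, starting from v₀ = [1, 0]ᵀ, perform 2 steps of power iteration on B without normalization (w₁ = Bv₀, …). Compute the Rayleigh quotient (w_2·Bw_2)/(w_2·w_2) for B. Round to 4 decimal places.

B = T − I has rows (2, 4); (4, 3)
w1 = Bv₀ = (2·1 + 4·0; 4·1 + 3·0) = (2, 4)
w2 = Bw1 = (2·2 + 4·4; 4·2 + 3·4) = (20, 20)
Bw2 = (120, 140)
w2·Bw2 = 5200; w2·w2 = 800; μ ≈ 5200/800 = 6.5000

μ ≈ 6.5000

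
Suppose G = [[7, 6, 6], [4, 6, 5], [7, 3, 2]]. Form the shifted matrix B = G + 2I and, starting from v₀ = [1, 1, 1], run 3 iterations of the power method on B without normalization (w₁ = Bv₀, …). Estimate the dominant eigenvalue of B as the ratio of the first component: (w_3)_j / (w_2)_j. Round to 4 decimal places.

B = G + 2I has rows (9, 6, 6); (4, 8, 5); (7, 3, 4)
w1 = Bv₀ = (21, 17, 14)
w2 = Bw1 = (375, 290, 254)
w3 = Bw2 = (6639, 5090, 4511)
Ratio: 6639/375 = 17.7040

17.7040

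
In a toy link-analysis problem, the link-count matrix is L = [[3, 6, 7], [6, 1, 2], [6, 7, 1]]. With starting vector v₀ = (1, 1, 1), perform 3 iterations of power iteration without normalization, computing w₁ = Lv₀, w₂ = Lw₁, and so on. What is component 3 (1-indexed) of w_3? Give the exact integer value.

2304

w1 = Lv₀ = (16, 9, 14)
w2 = Lw1 = (200, 133, 173)
w3 = Lw2 = (2609, 1679, 2304)
The requested component of w3 is 2304.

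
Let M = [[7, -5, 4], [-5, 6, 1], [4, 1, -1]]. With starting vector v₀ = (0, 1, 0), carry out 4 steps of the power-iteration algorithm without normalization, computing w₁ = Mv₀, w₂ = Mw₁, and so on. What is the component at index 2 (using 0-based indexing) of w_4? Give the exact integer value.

w1 = Mv₀ = (7·0 + (-5)·1 + 4·0; (-5)·0 + 6·1 + 1·0; 4·0 + 1·1 + (-1)·0) = (-5, 6, 1)
w2 = Mw1 = (7·(-5) + (-5)·6 + 4·1; (-5)·(-5) + 6·6 + 1·1; 4·(-5) + 1·6 + (-1)·1) = (-61, 62, -15)
w3 = Mw2 = (-797, 662, -167)
w4 = Mw3 = (-9557, 7790, -2359)
The requested component of w4 is -2359.

-2359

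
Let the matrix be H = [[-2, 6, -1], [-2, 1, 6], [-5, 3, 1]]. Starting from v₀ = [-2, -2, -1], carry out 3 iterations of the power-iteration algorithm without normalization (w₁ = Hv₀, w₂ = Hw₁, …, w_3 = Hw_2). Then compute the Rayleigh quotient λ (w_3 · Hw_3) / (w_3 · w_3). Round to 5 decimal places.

λ ≈ 3.04760

w1 = Hv₀ = (-7, -4, 3)
w2 = Hw1 = (-13, 28, 26)
w3 = Hw2 = (168, 210, 175)
Hw3 = (749, 924, -35)
w3·Hw3 = 168·749 + 210·924 + 175·(-35) = 313747; w3·w3 = 168·168 + 210·210 + 175·175 = 102949
λ ≈ 313747/102949 = 3.04760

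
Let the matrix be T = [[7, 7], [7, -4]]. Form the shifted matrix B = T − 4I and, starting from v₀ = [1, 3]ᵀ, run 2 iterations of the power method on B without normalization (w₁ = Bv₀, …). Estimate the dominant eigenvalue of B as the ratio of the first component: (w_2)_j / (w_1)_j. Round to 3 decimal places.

μ ≈ -1.958

B = T − 4I has rows (3, 7); (7, -8)
w1 = Bv₀ = (3·1 + 7·3; 7·1 + (-8)·3) = (24, -17)
w2 = Bw1 = (3·24 + 7·(-17); 7·24 + (-8)·(-17)) = (-47, 304)
Ratio: -47/24 = -1.958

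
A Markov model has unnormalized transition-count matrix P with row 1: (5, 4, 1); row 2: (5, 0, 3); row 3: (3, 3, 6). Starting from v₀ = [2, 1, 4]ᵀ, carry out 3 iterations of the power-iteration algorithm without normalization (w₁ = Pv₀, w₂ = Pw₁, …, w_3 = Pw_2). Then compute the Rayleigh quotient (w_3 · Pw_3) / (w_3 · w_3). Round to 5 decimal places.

w1 = Pv₀ = (18, 22, 33)
w2 = Pw1 = (211, 189, 318)
w3 = Pw2 = (2129, 2009, 3108)
Pw3 = (21789, 19969, 31062)
w3·Pw3 = 2129·21789 + 2009·19969 + 3108·31062 = 183047198; w3·w3 = 2129·2129 + 2009·2009 + 3108·3108 = 18228386
λ ≈ 183047198/18228386 = 10.04188

10.04188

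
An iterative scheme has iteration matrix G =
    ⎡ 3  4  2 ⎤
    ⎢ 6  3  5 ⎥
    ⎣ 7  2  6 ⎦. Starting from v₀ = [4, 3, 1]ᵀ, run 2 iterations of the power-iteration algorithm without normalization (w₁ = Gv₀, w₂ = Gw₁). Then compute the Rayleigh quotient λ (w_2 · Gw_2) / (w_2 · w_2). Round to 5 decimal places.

λ ≈ 12.25454

w1 = Gv₀ = (3·4 + 4·3 + 2·1; 6·4 + 3·3 + 5·1; 7·4 + 2·3 + 6·1) = (26, 38, 40)
w2 = Gw1 = (3·26 + 4·38 + 2·40; 6·26 + 3·38 + 5·40; 7·26 + 2·38 + 6·40) = (310, 470, 498)
Gw2 = (3806, 5760, 6098)
w2·Gw2 = 310·3806 + 470·5760 + 498·6098 = 6923864; w2·w2 = 310·310 + 470·470 + 498·498 = 565004
λ ≈ 6923864/565004 = 12.25454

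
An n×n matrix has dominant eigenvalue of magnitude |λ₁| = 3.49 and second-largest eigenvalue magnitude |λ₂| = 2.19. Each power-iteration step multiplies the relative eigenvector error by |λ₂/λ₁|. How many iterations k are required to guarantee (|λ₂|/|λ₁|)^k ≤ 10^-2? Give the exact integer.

|λ₂/λ₁| = 2.19/3.49 = 0.62751
Need k ≥ ln(10^-2) / ln(0.62751) = -4.6052 / -0.4660 ≈ 9.882
Smallest integer k satisfying the bound: 10

10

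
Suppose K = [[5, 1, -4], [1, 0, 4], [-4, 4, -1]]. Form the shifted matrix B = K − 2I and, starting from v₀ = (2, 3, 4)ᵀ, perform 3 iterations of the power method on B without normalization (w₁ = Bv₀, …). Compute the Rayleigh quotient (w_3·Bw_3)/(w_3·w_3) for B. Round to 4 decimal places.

B = K − 2I has rows (3, 1, -4); (1, -2, 4); (-4, 4, -3)
w1 = Bv₀ = (-7, 12, -8)
w2 = Bw1 = (23, -63, 100)
w3 = Bw2 = (-394, 549, -644)
Bw3 = (1943, -4068, 5704)
w3·Bw3 = -6672250; w3·w3 = 871373; μ ≈ -6672250/871373 = -7.6572

-7.6572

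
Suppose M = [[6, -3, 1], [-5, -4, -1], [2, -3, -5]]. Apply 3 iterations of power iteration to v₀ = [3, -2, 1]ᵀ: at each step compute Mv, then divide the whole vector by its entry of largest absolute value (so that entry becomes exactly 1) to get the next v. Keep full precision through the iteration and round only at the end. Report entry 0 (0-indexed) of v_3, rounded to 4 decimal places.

1.0000

Mv0 = (25.00000, -8.00000, 7.00000); divide by 25.00000 → v1 = (1.00000, -0.32000, 0.28000)
Mv1 = (7.24000, -4.00000, 1.56000); divide by 7.24000 → v2 = (1.00000, -0.55249, 0.21547)
Mv2 = (7.87293, -3.00552, 2.58011); divide by 7.87293 → v3 = (1.00000, -0.38175, 0.32772)
Requested entry of v3: 1425/1425 = 1.0000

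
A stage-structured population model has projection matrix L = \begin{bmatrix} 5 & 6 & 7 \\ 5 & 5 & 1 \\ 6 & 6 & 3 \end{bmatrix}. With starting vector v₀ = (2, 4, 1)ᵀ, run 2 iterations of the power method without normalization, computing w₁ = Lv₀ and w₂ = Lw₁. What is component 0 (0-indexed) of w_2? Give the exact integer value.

664

w1 = Lv₀ = (41, 31, 39)
w2 = Lw1 = (664, 399, 549)
The requested component of w2 is 664.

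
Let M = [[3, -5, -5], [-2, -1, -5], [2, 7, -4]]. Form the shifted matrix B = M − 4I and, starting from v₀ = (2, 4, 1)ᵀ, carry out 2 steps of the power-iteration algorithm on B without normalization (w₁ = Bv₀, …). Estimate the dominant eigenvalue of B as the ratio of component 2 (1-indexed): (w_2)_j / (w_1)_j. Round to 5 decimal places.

μ ≈ -2.72414

B = M − 4I has rows (-1, -5, -5); (-2, -5, -5); (2, 7, -8)
w1 = Bv₀ = (-27, -29, 24)
w2 = Bw1 = (52, 79, -449)
Ratio: 79/-29 = -2.72414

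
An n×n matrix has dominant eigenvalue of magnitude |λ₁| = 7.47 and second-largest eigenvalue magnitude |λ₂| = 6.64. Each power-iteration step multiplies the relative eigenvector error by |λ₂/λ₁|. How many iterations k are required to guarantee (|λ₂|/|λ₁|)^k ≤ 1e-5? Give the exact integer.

98

|λ₂/λ₁| = 6.64/7.47 = 0.88889
Need k ≥ ln(1e-5) / ln(0.88889) = -11.5129 / -0.1178 ≈ 97.747
Smallest integer k satisfying the bound: 98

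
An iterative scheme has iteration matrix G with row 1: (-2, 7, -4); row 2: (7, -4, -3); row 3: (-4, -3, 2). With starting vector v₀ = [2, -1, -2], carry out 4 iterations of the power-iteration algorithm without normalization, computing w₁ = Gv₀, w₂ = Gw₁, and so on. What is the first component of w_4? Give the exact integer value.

18828

w1 = Gv₀ = ((-2)·2 + 7·(-1) + (-4)·(-2); 7·2 + (-4)·(-1) + (-3)·(-2); (-4)·2 + (-3)·(-1) + 2·(-2)) = (-3, 24, -9)
w2 = Gw1 = ((-2)·(-3) + 7·24 + (-4)·(-9); 7·(-3) + (-4)·24 + (-3)·(-9); (-4)·(-3) + (-3)·24 + 2·(-9)) = (210, -90, -78)
w3 = Gw2 = (-738, 2064, -726)
w4 = Gw3 = (18828, -11244, -4692)
The requested component of w4 is 18828.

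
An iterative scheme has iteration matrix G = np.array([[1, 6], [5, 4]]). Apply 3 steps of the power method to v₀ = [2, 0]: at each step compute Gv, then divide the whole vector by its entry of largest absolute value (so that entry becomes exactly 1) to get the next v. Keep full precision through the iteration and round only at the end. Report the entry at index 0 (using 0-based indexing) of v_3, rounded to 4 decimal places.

0.7098

Gv0 = (2.00000, 10.00000); divide by 10.00000 → v1 = (0.20000, 1.00000)
Gv1 = (6.20000, 5.00000); divide by 6.20000 → v2 = (1.00000, 0.80645)
Gv2 = (5.83871, 8.22581); divide by 8.22581 → v3 = (0.70980, 1.00000)
Requested entry of v3: 362/510 = 0.7098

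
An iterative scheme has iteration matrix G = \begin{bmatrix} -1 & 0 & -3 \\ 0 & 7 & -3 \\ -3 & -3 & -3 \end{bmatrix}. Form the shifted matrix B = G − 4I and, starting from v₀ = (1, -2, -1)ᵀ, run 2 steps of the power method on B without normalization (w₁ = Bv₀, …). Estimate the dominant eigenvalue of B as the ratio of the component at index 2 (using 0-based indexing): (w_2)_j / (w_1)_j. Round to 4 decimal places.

-5.5000

B = G − 4I has rows (-5, 0, -3); (0, 3, -3); (-3, -3, -7)
w1 = Bv₀ = ((-5)·1 + 0·(-2) + (-3)·(-1); 0·1 + 3·(-2) + (-3)·(-1); (-3)·1 + (-3)·(-2) + (-7)·(-1)) = (-2, -3, 10)
w2 = Bw1 = ((-5)·(-2) + 0·(-3) + (-3)·10; 0·(-2) + 3·(-3) + (-3)·10; (-3)·(-2) + (-3)·(-3) + (-7)·10) = (-20, -39, -55)
Ratio: -55/10 = -5.5000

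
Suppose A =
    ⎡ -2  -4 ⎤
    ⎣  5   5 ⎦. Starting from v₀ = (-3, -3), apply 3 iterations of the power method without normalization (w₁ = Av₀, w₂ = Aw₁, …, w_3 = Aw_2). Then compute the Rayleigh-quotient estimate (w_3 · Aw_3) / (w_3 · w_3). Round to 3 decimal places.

w1 = Av₀ = ((-2)·(-3) + (-4)·(-3); 5·(-3) + 5·(-3)) = (18, -30)
w2 = Aw1 = ((-2)·18 + (-4)·(-30); 5·18 + 5·(-30)) = (84, -60)
w3 = Aw2 = (72, 120)
Aw3 = (-624, 960)
w3·Aw3 = 72·(-624) + 120·960 = 70272; w3·w3 = 72·72 + 120·120 = 19584
λ ≈ 70272/19584 = 3.588

λ ≈ 3.588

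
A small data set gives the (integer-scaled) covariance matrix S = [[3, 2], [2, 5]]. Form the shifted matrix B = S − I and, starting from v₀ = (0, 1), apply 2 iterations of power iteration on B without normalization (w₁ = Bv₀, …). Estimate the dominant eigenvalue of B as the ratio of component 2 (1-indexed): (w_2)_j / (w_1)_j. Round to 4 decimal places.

B = S − I has rows (2, 2); (2, 4)
w1 = Bv₀ = (2, 4)
w2 = Bw1 = (12, 20)
Ratio: 20/4 = 5.0000

5.0000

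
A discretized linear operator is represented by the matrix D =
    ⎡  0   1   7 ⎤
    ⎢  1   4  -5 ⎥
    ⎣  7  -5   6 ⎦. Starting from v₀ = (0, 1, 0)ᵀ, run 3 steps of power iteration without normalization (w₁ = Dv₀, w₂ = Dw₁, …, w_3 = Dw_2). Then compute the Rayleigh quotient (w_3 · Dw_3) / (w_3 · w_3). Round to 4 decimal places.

12.1532

w1 = Dv₀ = (1, 4, -5)
w2 = Dw1 = (-31, 42, -43)
w3 = Dw2 = (-259, 352, -685)
Dw3 = (-4443, 4574, -7683)
w3·Dw3 = (-259)·(-4443) + 352·4574 + (-685)·(-7683) = 8023640; w3·w3 = (-259)·(-259) + 352·352 + (-685)·(-685) = 660210
λ ≈ 8023640/660210 = 12.1532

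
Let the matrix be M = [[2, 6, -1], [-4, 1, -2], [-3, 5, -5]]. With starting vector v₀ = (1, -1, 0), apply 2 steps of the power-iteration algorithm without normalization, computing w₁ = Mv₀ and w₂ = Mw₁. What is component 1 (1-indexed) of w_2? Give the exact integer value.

-30

w1 = Mv₀ = (-4, -5, -8)
w2 = Mw1 = (-30, 27, 27)
The requested component of w2 is -30.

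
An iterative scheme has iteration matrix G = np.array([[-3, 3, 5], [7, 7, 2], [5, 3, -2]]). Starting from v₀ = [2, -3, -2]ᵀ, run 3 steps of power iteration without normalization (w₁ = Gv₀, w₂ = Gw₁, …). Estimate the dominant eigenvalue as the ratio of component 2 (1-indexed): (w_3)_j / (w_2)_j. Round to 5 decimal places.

w1 = Gv₀ = ((-3)·2 + 3·(-3) + 5·(-2); 7·2 + 7·(-3) + 2·(-2); 5·2 + 3·(-3) + (-2)·(-2)) = (-25, -11, 5)
w2 = Gw1 = ((-3)·(-25) + 3·(-11) + 5·5; 7·(-25) + 7·(-11) + 2·5; 5·(-25) + 3·(-11) + (-2)·5) = (67, -242, -168)
w3 = Gw2 = (-1767, -1561, -55)
Ratio at component: -1561 / -242 = 6.45041

6.45041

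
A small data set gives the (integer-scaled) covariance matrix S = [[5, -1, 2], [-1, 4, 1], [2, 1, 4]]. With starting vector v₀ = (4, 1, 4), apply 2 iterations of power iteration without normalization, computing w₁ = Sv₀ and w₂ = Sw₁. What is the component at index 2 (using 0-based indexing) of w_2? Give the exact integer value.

158

w1 = Sv₀ = (27, 4, 25)
w2 = Sw1 = (181, 14, 158)
The requested component of w2 is 158.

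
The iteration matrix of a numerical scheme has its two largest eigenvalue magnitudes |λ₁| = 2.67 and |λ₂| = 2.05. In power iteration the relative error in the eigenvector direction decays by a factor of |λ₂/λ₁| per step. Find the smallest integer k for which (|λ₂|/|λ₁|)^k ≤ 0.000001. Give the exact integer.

53

|λ₂/λ₁| = 2.05/2.67 = 0.76779
Need k ≥ ln(0.000001) / ln(0.76779) = -13.8155 / -0.2642 ≈ 52.284
Smallest integer k satisfying the bound: 53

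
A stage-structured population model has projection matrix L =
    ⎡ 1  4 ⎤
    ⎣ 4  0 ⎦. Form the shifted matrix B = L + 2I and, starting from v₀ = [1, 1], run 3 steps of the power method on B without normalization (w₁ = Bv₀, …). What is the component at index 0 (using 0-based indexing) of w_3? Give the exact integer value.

295

B = L + 2I has rows (3, 4); (4, 2)
w1 = Bv₀ = (3·1 + 4·1; 4·1 + 2·1) = (7, 6)
w2 = Bw1 = (3·7 + 4·6; 4·7 + 2·6) = (45, 40)
w3 = Bw2 = (295, 260)
Requested component of w3: 295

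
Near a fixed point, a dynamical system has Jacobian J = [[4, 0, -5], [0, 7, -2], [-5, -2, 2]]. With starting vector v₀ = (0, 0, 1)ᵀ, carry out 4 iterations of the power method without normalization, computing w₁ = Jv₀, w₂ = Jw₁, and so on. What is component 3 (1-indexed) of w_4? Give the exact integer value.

2313

w1 = Jv₀ = (4·0 + 0·0 + (-5)·1; 0·0 + 7·0 + (-2)·1; (-5)·0 + (-2)·0 + 2·1) = (-5, -2, 2)
w2 = Jw1 = (4·(-5) + 0·(-2) + (-5)·2; 0·(-5) + 7·(-2) + (-2)·2; (-5)·(-5) + (-2)·(-2) + 2·2) = (-30, -18, 33)
w3 = Jw2 = (-285, -192, 252)
w4 = Jw3 = (-2400, -1848, 2313)
The requested component of w4 is 2313.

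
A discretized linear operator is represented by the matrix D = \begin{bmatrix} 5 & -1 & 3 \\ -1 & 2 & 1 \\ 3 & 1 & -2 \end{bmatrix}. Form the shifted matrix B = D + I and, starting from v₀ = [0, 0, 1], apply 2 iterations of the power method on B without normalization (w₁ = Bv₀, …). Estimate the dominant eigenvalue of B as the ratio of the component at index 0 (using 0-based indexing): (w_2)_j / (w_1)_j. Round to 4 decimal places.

4.6667

B = D + I has rows (6, -1, 3); (-1, 3, 1); (3, 1, -1)
w1 = Bv₀ = (6·0 + (-1)·0 + 3·1; (-1)·0 + 3·0 + 1·1; 3·0 + 1·0 + (-1)·1) = (3, 1, -1)
w2 = Bw1 = (6·3 + (-1)·1 + 3·(-1); (-1)·3 + 3·1 + 1·(-1); 3·3 + 1·1 + (-1)·(-1)) = (14, -1, 11)
Ratio: 14/3 = 4.6667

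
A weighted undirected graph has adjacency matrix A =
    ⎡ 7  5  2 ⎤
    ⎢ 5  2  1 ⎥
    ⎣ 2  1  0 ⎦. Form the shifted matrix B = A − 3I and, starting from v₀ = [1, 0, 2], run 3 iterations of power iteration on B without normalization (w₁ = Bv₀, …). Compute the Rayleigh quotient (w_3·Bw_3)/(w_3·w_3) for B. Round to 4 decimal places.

7.3581

B = A − 3I has rows (4, 5, 2); (5, -1, 1); (2, 1, -3)
w1 = Bv₀ = (4·1 + 5·0 + 2·2; 5·1 + (-1)·0 + 1·2; 2·1 + 1·0 + (-3)·2) = (8, 7, -4)
w2 = Bw1 = (4·8 + 5·7 + 2·(-4); 5·8 + (-1)·7 + 1·(-4); 2·8 + 1·7 + (-3)·(-4)) = (59, 29, 35)
w3 = Bw2 = (451, 301, 42)
Bw3 = (3393, 1996, 1077)
w3·Bw3 = 2176273; w3·w3 = 295766; μ ≈ 2176273/295766 = 7.3581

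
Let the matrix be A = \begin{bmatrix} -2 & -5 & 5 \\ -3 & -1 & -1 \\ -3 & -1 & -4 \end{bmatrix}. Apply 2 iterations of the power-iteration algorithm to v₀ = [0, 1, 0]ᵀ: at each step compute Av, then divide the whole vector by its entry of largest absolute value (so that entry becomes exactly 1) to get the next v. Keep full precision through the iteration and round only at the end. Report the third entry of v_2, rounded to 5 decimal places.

1.00000

Av0 = (-5.000000, -1.000000, -1.000000); divide by -5.000000 → v1 = (1.000000, 0.200000, 0.200000)
Av1 = (-2.000000, -3.400000, -4.000000); divide by -4.000000 → v2 = (0.500000, 0.850000, 1.000000)
Requested entry of v2: 20/20 = 1.00000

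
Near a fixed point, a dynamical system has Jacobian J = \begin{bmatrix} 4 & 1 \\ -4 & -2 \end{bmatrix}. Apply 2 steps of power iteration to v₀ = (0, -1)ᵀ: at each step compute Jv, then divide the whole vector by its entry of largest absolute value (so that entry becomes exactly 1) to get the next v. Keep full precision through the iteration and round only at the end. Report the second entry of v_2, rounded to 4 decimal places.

Jv0 = (-1.00000, 2.00000); divide by 2.00000 → v1 = (-0.50000, 1.00000)
Jv1 = (-1.00000, 0.00000); divide by -1.00000 → v2 = (1.00000, 0.00000)
Requested entry of v2: 0/-2 = 0.0000

0.0000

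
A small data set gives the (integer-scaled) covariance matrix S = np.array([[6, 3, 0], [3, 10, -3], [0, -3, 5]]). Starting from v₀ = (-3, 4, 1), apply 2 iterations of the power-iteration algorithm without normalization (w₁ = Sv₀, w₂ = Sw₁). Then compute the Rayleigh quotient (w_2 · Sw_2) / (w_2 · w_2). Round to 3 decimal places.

12.108

w1 = Sv₀ = (6·(-3) + 3·4 + 0·1; 3·(-3) + 10·4 + (-3)·1; 0·(-3) + (-3)·4 + 5·1) = (-6, 28, -7)
w2 = Sw1 = (6·(-6) + 3·28 + 0·(-7); 3·(-6) + 10·28 + (-3)·(-7); 0·(-6) + (-3)·28 + 5·(-7)) = (48, 283, -119)
Sw2 = (1137, 3331, -1444)
w2·Sw2 = 48·1137 + 283·3331 + (-119)·(-1444) = 1169085; w2·w2 = 48·48 + 283·283 + (-119)·(-119) = 96554
λ ≈ 1169085/96554 = 12.108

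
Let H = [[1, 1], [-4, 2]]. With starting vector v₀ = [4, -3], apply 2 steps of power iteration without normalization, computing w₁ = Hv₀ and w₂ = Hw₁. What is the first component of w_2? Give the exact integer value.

-21

w1 = Hv₀ = (1·4 + 1·(-3); (-4)·4 + 2·(-3)) = (1, -22)
w2 = Hw1 = (1·1 + 1·(-22); (-4)·1 + 2·(-22)) = (-21, -48)
The requested component of w2 is -21.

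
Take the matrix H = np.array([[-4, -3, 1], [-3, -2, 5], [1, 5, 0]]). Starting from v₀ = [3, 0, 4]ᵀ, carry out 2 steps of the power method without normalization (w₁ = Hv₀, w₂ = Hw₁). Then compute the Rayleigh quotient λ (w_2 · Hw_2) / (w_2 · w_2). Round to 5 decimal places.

w1 = Hv₀ = ((-4)·3 + (-3)·0 + 1·4; (-3)·3 + (-2)·0 + 5·4; 1·3 + 5·0 + 0·4) = (-8, 11, 3)
w2 = Hw1 = ((-4)·(-8) + (-3)·11 + 1·3; (-3)·(-8) + (-2)·11 + 5·3; 1·(-8) + 5·11 + 0·3) = (2, 17, 47)
Hw2 = (-12, 195, 87)
w2·Hw2 = 2·(-12) + 17·195 + 47·87 = 7380; w2·w2 = 2·2 + 17·17 + 47·47 = 2502
λ ≈ 7380/2502 = 2.94964

λ ≈ 2.94964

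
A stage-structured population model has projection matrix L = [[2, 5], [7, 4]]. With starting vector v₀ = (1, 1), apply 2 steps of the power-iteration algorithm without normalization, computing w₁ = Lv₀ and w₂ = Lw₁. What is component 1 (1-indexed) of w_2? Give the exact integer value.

w1 = Lv₀ = (7, 11)
w2 = Lw1 = (69, 93)
The requested component of w2 is 69.

69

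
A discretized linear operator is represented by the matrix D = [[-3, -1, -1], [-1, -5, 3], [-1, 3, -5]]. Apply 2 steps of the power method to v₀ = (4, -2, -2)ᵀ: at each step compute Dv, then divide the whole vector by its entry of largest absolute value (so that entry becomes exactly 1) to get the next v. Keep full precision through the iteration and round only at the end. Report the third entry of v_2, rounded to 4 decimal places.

Dv0 = (-8.00000, 0.00000, 0.00000); divide by -8.00000 → v1 = (1.00000, 0.00000, 0.00000)
Dv1 = (-3.00000, -1.00000, -1.00000); divide by -3.00000 → v2 = (1.00000, 0.33333, 0.33333)
Requested entry of v2: 8/24 = 0.3333

0.3333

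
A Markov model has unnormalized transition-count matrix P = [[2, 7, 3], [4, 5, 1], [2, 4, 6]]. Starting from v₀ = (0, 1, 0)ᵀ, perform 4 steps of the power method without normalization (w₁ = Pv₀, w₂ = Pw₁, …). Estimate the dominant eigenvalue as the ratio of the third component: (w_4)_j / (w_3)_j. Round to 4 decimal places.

w1 = Pv₀ = (2·0 + 7·1 + 3·0; 4·0 + 5·1 + 1·0; 2·0 + 4·1 + 6·0) = (7, 5, 4)
w2 = Pw1 = (2·7 + 7·5 + 3·4; 4·7 + 5·5 + 1·4; 2·7 + 4·5 + 6·4) = (61, 57, 58)
w3 = Pw2 = (695, 587, 698)
w4 = Pw3 = (7593, 6413, 7926)
Ratio at component: 7926 / 698 = 11.3553

λ ≈ 11.3553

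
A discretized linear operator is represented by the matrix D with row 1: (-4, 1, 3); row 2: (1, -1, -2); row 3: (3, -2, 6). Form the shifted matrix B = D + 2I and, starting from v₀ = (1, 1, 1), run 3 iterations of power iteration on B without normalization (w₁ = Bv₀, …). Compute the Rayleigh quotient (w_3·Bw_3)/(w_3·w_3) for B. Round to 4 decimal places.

B = D + 2I has rows (-2, 1, 3); (1, 1, -2); (3, -2, 8)
w1 = Bv₀ = ((-2)·1 + 1·1 + 3·1; 1·1 + 1·1 + (-2)·1; 3·1 + (-2)·1 + 8·1) = (2, 0, 9)
w2 = Bw1 = ((-2)·2 + 1·0 + 3·9; 1·2 + 1·0 + (-2)·9; 3·2 + (-2)·0 + 8·9) = (23, -16, 78)
w3 = Bw2 = (172, -149, 725)
Bw3 = (1682, -1427, 6614)
w3·Bw3 = 5297077; w3·w3 = 577410; μ ≈ 5297077/577410 = 9.1739

μ ≈ 9.1739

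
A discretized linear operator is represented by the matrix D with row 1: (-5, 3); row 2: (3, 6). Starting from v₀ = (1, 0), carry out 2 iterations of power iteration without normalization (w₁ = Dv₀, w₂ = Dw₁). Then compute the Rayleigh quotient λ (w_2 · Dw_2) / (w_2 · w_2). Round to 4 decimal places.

w1 = Dv₀ = (-5, 3)
w2 = Dw1 = (34, 3)
Dw2 = (-161, 120)
w2·Dw2 = 34·(-161) + 3·120 = -5114; w2·w2 = 34·34 + 3·3 = 1165
λ ≈ -5114/1165 = -4.3897

-4.3897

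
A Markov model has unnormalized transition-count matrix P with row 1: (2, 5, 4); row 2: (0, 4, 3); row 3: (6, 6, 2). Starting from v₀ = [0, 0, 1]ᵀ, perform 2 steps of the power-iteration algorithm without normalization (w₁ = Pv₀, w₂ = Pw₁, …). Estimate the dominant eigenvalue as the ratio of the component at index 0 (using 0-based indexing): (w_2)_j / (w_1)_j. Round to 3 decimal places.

w1 = Pv₀ = (2·0 + 5·0 + 4·1; 0·0 + 4·0 + 3·1; 6·0 + 6·0 + 2·1) = (4, 3, 2)
w2 = Pw1 = (2·4 + 5·3 + 4·2; 0·4 + 4·3 + 3·2; 6·4 + 6·3 + 2·2) = (31, 18, 46)
Ratio at component: 31 / 4 = 7.750

λ ≈ 7.750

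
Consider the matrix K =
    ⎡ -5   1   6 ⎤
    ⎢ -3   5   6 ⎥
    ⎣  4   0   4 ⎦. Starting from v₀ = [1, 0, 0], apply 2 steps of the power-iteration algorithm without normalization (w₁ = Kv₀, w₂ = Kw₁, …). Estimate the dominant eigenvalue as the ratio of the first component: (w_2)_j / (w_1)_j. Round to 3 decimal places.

w1 = Kv₀ = (-5, -3, 4)
w2 = Kw1 = (46, 24, -4)
Ratio at component: 46 / -5 = -9.200

λ ≈ -9.200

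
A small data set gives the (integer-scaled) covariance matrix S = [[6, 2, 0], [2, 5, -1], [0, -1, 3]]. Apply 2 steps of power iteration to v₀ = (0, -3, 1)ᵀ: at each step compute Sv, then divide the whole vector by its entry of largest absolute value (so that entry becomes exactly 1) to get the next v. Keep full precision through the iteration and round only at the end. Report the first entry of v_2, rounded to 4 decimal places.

Sv0 = (-6.00000, -16.00000, 6.00000); divide by -16.00000 → v1 = (0.37500, 1.00000, -0.37500)
Sv1 = (4.25000, 6.12500, -2.12500); divide by 6.12500 → v2 = (0.69388, 1.00000, -0.34694)
Requested entry of v2: -68/-98 = 0.6939

0.6939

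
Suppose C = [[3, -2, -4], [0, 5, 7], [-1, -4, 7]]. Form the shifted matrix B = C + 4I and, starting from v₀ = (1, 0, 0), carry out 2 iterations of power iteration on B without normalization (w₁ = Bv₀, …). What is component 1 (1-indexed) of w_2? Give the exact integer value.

B = C + 4I has rows (7, -2, -4); (0, 9, 7); (-1, -4, 11)
w1 = Bv₀ = (7, 0, -1)
w2 = Bw1 = (53, -7, -18)
Requested component of w2: 53

53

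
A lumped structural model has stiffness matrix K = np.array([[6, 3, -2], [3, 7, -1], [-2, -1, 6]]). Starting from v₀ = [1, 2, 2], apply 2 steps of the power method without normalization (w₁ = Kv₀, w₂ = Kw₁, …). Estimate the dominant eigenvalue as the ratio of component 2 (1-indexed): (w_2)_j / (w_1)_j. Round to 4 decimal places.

8.0667

w1 = Kv₀ = (6·1 + 3·2 + (-2)·2; 3·1 + 7·2 + (-1)·2; (-2)·1 + (-1)·2 + 6·2) = (8, 15, 8)
w2 = Kw1 = (6·8 + 3·15 + (-2)·8; 3·8 + 7·15 + (-1)·8; (-2)·8 + (-1)·15 + 6·8) = (77, 121, 17)
Ratio at component: 121 / 15 = 8.0667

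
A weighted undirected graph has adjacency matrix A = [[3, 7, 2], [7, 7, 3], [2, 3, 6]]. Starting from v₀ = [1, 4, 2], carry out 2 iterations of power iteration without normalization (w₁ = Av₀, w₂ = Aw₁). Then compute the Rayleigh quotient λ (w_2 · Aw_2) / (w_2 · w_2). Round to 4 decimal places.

w1 = Av₀ = (35, 41, 26)
w2 = Aw1 = (444, 610, 349)
Aw2 = (6300, 8425, 4812)
w2·Aw2 = 444·6300 + 610·8425 + 349·4812 = 9615838; w2·w2 = 444·444 + 610·610 + 349·349 = 691037
λ ≈ 9615838/691037 = 13.9151

13.9151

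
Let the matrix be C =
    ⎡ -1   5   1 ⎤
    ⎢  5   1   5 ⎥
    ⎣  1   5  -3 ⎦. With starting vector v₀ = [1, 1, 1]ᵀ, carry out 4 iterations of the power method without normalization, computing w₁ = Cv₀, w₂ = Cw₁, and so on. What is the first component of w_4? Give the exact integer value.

2757

w1 = Cv₀ = ((-1)·1 + 5·1 + 1·1; 5·1 + 1·1 + 5·1; 1·1 + 5·1 + (-3)·1) = (5, 11, 3)
w2 = Cw1 = ((-1)·5 + 5·11 + 1·3; 5·5 + 1·11 + 5·3; 1·5 + 5·11 + (-3)·3) = (53, 51, 51)
w3 = Cw2 = (253, 571, 155)
w4 = Cw3 = (2757, 2611, 2643)
The requested component of w4 is 2757.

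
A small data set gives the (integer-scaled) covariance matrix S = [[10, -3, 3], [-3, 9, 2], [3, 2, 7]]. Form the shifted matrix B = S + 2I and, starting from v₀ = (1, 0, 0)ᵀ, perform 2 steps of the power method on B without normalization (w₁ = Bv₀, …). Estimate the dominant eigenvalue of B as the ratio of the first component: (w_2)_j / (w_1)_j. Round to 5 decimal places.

13.50000

B = S + 2I has rows (12, -3, 3); (-3, 11, 2); (3, 2, 9)
w1 = Bv₀ = (12·1 + (-3)·0 + 3·0; (-3)·1 + 11·0 + 2·0; 3·1 + 2·0 + 9·0) = (12, -3, 3)
w2 = Bw1 = (12·12 + (-3)·(-3) + 3·3; (-3)·12 + 11·(-3) + 2·3; 3·12 + 2·(-3) + 9·3) = (162, -63, 57)
Ratio: 162/12 = 13.50000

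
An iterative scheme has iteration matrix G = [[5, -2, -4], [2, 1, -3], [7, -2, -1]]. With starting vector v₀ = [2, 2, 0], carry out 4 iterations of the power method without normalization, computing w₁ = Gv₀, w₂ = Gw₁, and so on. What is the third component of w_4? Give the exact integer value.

-780

w1 = Gv₀ = (5·2 + (-2)·2 + (-4)·0; 2·2 + 1·2 + (-3)·0; 7·2 + (-2)·2 + (-1)·0) = (6, 6, 10)
w2 = Gw1 = (5·6 + (-2)·6 + (-4)·10; 2·6 + 1·6 + (-3)·10; 7·6 + (-2)·6 + (-1)·10) = (-22, -12, 20)
w3 = Gw2 = (-166, -116, -150)
w4 = Gw3 = (2, 2, -780)
The requested component of w4 is -780.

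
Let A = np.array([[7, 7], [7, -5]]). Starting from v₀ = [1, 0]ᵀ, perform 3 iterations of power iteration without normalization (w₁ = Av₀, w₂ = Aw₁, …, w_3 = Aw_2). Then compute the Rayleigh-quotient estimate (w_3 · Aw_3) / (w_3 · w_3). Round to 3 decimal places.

w1 = Av₀ = (7, 7)
w2 = Aw1 = (98, 14)
w3 = Aw2 = (784, 616)
Aw3 = (9800, 2408)
w3·Aw3 = 784·9800 + 616·2408 = 9166528; w3·w3 = 784·784 + 616·616 = 994112
λ ≈ 9166528/994112 = 9.221

λ ≈ 9.221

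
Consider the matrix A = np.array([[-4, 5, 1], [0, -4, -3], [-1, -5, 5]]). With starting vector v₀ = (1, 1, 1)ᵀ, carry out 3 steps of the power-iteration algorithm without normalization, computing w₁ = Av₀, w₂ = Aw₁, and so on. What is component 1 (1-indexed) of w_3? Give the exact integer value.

w1 = Av₀ = ((-4)·1 + 5·1 + 1·1; 0·1 + (-4)·1 + (-3)·1; (-1)·1 + (-5)·1 + 5·1) = (2, -7, -1)
w2 = Aw1 = ((-4)·2 + 5·(-7) + 1·(-1); 0·2 + (-4)·(-7) + (-3)·(-1); (-1)·2 + (-5)·(-7) + 5·(-1)) = (-44, 31, 28)
w3 = Aw2 = (359, -208, 29)
The requested component of w3 is 359.

359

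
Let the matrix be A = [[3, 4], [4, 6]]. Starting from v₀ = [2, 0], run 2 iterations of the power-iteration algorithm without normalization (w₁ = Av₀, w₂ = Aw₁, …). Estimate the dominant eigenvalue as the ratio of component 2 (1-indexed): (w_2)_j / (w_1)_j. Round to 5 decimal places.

λ ≈ 9.00000

w1 = Av₀ = (3·2 + 4·0; 4·2 + 6·0) = (6, 8)
w2 = Aw1 = (3·6 + 4·8; 4·6 + 6·8) = (50, 72)
Ratio at component: 72 / 8 = 9.00000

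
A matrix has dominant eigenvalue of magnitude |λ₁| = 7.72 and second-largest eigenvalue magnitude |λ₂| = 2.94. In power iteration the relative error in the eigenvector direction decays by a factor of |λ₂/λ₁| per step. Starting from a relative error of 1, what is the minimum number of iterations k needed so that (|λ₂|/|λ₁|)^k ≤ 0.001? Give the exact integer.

|λ₂/λ₁| = 2.94/7.72 = 0.38083
Need k ≥ ln(0.001) / ln(0.38083) = -6.9078 / -0.9654 ≈ 7.155
Smallest integer k satisfying the bound: 8

8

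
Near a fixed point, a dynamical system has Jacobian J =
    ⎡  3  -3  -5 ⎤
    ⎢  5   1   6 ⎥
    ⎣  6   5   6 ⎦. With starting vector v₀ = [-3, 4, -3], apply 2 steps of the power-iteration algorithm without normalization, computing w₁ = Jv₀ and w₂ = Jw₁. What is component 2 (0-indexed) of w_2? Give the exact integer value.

-277

w1 = Jv₀ = (3·(-3) + (-3)·4 + (-5)·(-3); 5·(-3) + 1·4 + 6·(-3); 6·(-3) + 5·4 + 6·(-3)) = (-6, -29, -16)
w2 = Jw1 = (3·(-6) + (-3)·(-29) + (-5)·(-16); 5·(-6) + 1·(-29) + 6·(-16); 6·(-6) + 5·(-29) + 6·(-16)) = (149, -155, -277)
The requested component of w2 is -277.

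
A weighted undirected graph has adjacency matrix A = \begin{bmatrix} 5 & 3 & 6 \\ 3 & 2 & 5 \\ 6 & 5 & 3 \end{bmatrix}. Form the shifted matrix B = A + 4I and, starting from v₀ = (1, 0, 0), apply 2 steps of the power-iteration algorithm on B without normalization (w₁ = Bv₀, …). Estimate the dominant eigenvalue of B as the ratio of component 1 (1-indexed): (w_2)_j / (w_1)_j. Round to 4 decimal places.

B = A + 4I has rows (9, 3, 6); (3, 6, 5); (6, 5, 7)
w1 = Bv₀ = (9·1 + 3·0 + 6·0; 3·1 + 6·0 + 5·0; 6·1 + 5·0 + 7·0) = (9, 3, 6)
w2 = Bw1 = (9·9 + 3·3 + 6·6; 3·9 + 6·3 + 5·6; 6·9 + 5·3 + 7·6) = (126, 75, 111)
Ratio: 126/9 = 14.0000

μ ≈ 14.0000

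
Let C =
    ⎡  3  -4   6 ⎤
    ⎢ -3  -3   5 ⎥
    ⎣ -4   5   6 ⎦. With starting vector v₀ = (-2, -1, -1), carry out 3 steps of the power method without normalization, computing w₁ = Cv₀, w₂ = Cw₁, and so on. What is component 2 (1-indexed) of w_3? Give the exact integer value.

353

w1 = Cv₀ = (-8, 4, -3)
w2 = Cw1 = (-58, -3, 34)
w3 = Cw2 = (42, 353, 421)
The requested component of w3 is 353.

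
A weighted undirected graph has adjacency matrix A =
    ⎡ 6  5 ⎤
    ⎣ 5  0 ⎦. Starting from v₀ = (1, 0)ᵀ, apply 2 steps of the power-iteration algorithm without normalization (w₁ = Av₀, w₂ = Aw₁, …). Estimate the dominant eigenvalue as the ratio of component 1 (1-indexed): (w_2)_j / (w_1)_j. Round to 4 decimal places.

10.1667

w1 = Av₀ = (6·1 + 5·0; 5·1 + 0·0) = (6, 5)
w2 = Aw1 = (6·6 + 5·5; 5·6 + 0·5) = (61, 30)
Ratio at component: 61 / 6 = 10.1667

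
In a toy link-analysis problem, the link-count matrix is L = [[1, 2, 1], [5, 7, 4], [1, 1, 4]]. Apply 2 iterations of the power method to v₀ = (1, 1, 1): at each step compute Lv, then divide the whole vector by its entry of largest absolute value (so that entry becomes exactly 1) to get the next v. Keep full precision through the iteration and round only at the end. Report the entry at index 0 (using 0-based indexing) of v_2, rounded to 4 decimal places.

0.2692

Lv0 = (4.00000, 16.00000, 6.00000); divide by 16.00000 → v1 = (0.25000, 1.00000, 0.37500)
Lv1 = (2.62500, 9.75000, 2.75000); divide by 9.75000 → v2 = (0.26923, 1.00000, 0.28205)
Requested entry of v2: 42/156 = 0.2692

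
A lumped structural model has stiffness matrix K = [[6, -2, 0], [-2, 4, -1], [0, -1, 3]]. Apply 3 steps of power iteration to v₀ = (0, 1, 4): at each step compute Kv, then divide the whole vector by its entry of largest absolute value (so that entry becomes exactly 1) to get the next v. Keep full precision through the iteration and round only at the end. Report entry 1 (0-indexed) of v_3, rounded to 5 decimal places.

-0.34906

Kv0 = (-2.000000, 0.000000, 11.000000); divide by 11.000000 → v1 = (-0.181818, 0.000000, 1.000000)
Kv1 = (-1.090909, -0.636364, 3.000000); divide by 3.000000 → v2 = (-0.363636, -0.212121, 1.000000)
Kv2 = (-1.757576, -1.121212, 3.212121); divide by 3.212121 → v3 = (-0.547170, -0.349057, 1.000000)
Requested entry of v3: -37/106 = -0.34906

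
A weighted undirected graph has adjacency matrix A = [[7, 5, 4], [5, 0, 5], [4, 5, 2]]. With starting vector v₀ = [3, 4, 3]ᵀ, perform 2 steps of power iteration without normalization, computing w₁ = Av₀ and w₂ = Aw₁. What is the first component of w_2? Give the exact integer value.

673

w1 = Av₀ = (53, 30, 38)
w2 = Aw1 = (673, 455, 438)
The requested component of w2 is 673.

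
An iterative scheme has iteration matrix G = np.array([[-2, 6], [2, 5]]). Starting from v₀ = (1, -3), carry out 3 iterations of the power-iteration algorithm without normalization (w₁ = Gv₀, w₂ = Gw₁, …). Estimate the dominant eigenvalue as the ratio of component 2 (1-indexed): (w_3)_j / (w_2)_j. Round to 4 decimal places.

w1 = Gv₀ = ((-2)·1 + 6·(-3); 2·1 + 5·(-3)) = (-20, -13)
w2 = Gw1 = ((-2)·(-20) + 6·(-13); 2·(-20) + 5·(-13)) = (-38, -105)
w3 = Gw2 = (-554, -601)
Ratio at component: -601 / -105 = 5.7238

λ ≈ 5.7238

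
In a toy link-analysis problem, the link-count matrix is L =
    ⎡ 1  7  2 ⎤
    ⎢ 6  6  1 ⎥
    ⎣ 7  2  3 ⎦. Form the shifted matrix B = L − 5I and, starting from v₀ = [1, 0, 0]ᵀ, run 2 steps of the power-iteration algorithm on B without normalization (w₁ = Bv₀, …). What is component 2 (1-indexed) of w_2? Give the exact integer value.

-11

B = L − 5I has rows (-4, 7, 2); (6, 1, 1); (7, 2, -2)
w1 = Bv₀ = ((-4)·1 + 7·0 + 2·0; 6·1 + 1·0 + 1·0; 7·1 + 2·0 + (-2)·0) = (-4, 6, 7)
w2 = Bw1 = ((-4)·(-4) + 7·6 + 2·7; 6·(-4) + 1·6 + 1·7; 7·(-4) + 2·6 + (-2)·7) = (72, -11, -30)
Requested component of w2: -11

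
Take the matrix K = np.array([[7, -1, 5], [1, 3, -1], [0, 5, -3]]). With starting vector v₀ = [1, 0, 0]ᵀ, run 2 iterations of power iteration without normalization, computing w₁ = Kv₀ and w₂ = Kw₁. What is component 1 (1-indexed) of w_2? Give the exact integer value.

48

w1 = Kv₀ = (7, 1, 0)
w2 = Kw1 = (48, 10, 5)
The requested component of w2 is 48.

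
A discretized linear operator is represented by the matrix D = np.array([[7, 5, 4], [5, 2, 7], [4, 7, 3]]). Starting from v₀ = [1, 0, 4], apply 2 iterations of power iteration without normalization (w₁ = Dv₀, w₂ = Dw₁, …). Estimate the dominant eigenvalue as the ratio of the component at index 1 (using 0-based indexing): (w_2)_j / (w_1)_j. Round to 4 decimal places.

w1 = Dv₀ = (23, 33, 16)
w2 = Dw1 = (390, 293, 371)
Ratio at component: 293 / 33 = 8.8788

λ ≈ 8.8788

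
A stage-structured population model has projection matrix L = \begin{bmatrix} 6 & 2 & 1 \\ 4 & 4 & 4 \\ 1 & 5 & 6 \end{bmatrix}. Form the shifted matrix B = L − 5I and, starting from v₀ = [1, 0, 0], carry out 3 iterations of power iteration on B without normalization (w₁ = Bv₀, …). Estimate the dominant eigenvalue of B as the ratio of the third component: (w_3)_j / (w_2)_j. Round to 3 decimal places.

2.364

B = L − 5I has rows (1, 2, 1); (4, -1, 4); (1, 5, 1)
w1 = Bv₀ = (1, 4, 1)
w2 = Bw1 = (10, 4, 22)
w3 = Bw2 = (40, 124, 52)
Ratio: 52/22 = 2.364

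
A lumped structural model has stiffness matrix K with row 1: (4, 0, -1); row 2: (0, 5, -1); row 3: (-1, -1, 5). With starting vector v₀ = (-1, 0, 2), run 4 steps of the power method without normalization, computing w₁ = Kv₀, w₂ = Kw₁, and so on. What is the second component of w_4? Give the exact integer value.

w1 = Kv₀ = (-6, -2, 11)
w2 = Kw1 = (-35, -21, 63)
w3 = Kw2 = (-203, -168, 371)
w4 = Kw3 = (-1183, -1211, 2226)
The requested component of w4 is -1211.

-1211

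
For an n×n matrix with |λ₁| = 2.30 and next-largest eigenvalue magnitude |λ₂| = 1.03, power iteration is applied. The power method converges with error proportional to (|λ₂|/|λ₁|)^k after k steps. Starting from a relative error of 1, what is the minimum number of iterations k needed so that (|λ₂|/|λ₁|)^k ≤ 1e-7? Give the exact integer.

|λ₂/λ₁| = 1.03/2.30 = 0.44783
Need k ≥ ln(1e-7) / ln(0.44783) = -16.1181 / -0.8034 ≈ 20.064
Smallest integer k satisfying the bound: 21

21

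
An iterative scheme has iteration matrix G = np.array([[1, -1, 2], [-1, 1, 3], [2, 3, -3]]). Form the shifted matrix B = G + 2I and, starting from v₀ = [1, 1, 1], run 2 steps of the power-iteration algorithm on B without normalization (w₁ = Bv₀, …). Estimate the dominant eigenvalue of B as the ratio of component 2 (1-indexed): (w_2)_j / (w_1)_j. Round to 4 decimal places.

μ ≈ 4.6000

B = G + 2I has rows (3, -1, 2); (-1, 3, 3); (2, 3, -1)
w1 = Bv₀ = (4, 5, 4)
w2 = Bw1 = (15, 23, 19)
Ratio: 23/5 = 4.6000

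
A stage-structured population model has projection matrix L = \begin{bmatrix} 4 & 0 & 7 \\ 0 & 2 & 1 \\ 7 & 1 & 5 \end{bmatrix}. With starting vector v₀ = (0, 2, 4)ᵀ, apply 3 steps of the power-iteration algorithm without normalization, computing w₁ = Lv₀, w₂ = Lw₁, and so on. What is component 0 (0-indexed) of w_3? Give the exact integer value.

3262

w1 = Lv₀ = (4·0 + 0·2 + 7·4; 0·0 + 2·2 + 1·4; 7·0 + 1·2 + 5·4) = (28, 8, 22)
w2 = Lw1 = (4·28 + 0·8 + 7·22; 0·28 + 2·8 + 1·22; 7·28 + 1·8 + 5·22) = (266, 38, 314)
w3 = Lw2 = (3262, 390, 3470)
The requested component of w3 is 3262.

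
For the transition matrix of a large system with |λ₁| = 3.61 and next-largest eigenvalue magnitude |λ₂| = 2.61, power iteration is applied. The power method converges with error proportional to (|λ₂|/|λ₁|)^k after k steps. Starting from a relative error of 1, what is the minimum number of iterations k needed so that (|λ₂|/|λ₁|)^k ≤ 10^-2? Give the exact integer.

|λ₂/λ₁| = 2.61/3.61 = 0.72299
Need k ≥ ln(10^-2) / ln(0.72299) = -4.6052 / -0.3244 ≈ 14.198
Smallest integer k satisfying the bound: 15

15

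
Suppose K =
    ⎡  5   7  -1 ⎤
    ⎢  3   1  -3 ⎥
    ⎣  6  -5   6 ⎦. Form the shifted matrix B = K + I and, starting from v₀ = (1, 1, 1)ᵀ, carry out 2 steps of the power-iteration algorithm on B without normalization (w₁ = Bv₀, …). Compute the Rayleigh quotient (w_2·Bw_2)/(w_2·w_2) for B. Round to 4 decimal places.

μ ≈ 8.7781

B = K + I has rows (6, 7, -1); (3, 2, -3); (6, -5, 7)
w1 = Bv₀ = (12, 2, 8)
w2 = Bw1 = (78, 16, 118)
Bw2 = (462, -88, 1214)
w2·Bw2 = 177880; w2·w2 = 20264; μ ≈ 177880/20264 = 8.7781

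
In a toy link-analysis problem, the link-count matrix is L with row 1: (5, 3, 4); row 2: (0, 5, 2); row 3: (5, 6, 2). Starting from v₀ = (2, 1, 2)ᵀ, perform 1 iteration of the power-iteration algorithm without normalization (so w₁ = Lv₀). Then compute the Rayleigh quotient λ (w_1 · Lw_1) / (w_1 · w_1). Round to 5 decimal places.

w1 = Lv₀ = (5·2 + 3·1 + 4·2; 0·2 + 5·1 + 2·2; 5·2 + 6·1 + 2·2) = (21, 9, 20)
Lw1 = (212, 85, 199)
w1·Lw1 = 21·212 + 9·85 + 20·199 = 9197; w1·w1 = 21·21 + 9·9 + 20·20 = 922
λ ≈ 9197/922 = 9.97505

λ ≈ 9.97505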